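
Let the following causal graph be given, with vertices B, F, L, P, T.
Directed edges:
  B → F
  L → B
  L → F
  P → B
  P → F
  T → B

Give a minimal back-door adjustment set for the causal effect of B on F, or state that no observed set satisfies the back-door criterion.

desc(B)\{B}={F}; candidates ⊆ {L,P,T}.
size 0: {}; under {} B still reaches {F,L,P,T} ∋ F.
size 1: {L}, {P}, {T}; under {L} B still reaches {F,P,T} ∋ F.
{L,P}: B⊥F given {L,P} in G with B→· removed — back-door holds.

B→F: minimal back-door set {L, P}.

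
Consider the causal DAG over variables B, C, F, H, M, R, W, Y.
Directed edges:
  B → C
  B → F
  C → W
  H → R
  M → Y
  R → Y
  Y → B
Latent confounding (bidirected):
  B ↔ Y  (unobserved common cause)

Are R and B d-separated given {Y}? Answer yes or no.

No — R and B are d-connected given {Y}.

Bayes-Ball from R | {Y} reaches {B,C,F,H,M,W}.
B ∈ reach(R|{Y}) ⇒ R ⊥̸ B | {Y}.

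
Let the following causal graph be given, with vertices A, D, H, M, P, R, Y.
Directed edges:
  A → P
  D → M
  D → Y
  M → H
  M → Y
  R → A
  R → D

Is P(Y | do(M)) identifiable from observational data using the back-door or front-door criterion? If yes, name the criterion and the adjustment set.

P(Y|do(M)): backdoor, adjust for {D}.

desc(M)\{M}={H,Y}; candidates ⊆ {A,D,P,R}.
size 0: {}; under {} M still reaches {A,D,P,R,Y} ∋ Y.
{D}: M⊥Y given {D} in G with M→· removed — back-door holds.
P(Y|do(M)) = Σ_{D} P(Y|M,D)·P(D).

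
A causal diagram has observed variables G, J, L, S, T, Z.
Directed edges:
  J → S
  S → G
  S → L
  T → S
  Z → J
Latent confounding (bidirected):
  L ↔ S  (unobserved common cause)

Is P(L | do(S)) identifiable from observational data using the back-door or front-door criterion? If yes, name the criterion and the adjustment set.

P(L|do(S)): not identifiable (no BD/FD set).

desc(S)\{S}={G,L}; candidates ⊆ {J,T,Z}.
S↔L: latent back-door arc(s) into S.
size 0: {}; under {} S still reaches {J,L,T,Z} ∋ L.
size 1: {J}, {T}, {Z}; under {J} S still reaches {L,T} ∋ L.
size 2: {J,T}, {J,Z}, {T,Z}; under {J,T} S still reaches {L} ∋ L.
S↔L cannot be blocked by any observed set — no back-door set.
No mediator lies on a directed S→…→L path.
Neither criterion identifies P(L|do(S)) in this graph.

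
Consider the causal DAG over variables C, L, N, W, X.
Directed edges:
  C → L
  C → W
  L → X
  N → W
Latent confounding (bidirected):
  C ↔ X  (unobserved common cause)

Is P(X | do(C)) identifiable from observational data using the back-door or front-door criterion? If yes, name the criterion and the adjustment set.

P(X|do(C)): frontdoor, adjust for {L}.

desc(C)\{C}={L,W,X}; candidates ⊆ {N}.
C↔X: latent back-door arc(s) into C.
size 0: {}; under {} C still reaches {X} ∋ X.
size 1: {N}; under {N} C still reaches {X} ∋ X.
C↔X cannot be blocked by any observed set — no back-door set.
{L}: (i) intercepts every directed C→X path; (ii) no back-door C→{L}; (iii) {C} blocks every back-door {L}→X. Front-door holds.
P(X|do(C)) = Σ_{L} P(L|C) Σ_{C'} P(X|L,C')P(C').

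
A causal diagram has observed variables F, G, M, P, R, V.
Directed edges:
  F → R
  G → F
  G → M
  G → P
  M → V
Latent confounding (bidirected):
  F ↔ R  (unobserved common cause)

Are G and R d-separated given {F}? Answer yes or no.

Bayes-Ball from G | {F} reaches {M,P,R,V}.
R ∈ reach(G|{F}) ⇒ G ⊥̸ R | {F}.

No — G and R are d-connected given {F}.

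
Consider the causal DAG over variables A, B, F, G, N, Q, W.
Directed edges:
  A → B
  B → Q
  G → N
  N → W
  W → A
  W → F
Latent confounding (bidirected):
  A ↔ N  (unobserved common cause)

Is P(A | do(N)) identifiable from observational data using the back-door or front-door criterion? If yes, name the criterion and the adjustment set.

desc(N)\{N}={A,B,F,Q,W}; candidates ⊆ {G}.
N↔A: latent back-door arc(s) into N.
size 0: {}; under {} N still reaches {A,B,G,Q} ∋ A.
size 1: {G}; under {G} N still reaches {A,B,Q} ∋ A.
N↔A cannot be blocked by any observed set — no back-door set.
{W}: (i) intercepts every directed N→A path; (ii) no back-door N→{W}; (iii) {N} blocks every back-door {W}→A. Front-door holds.
P(A|do(N)) = Σ_{W} P(W|N) Σ_{N'} P(A|W,N')P(N').

P(A|do(N)): frontdoor, adjust for {W}.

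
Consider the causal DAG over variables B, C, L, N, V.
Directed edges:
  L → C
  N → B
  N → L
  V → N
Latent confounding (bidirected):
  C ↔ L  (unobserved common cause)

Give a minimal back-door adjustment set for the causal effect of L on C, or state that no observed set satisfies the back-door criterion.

desc(L)\{L}={C}; candidates ⊆ {B,N,V}.
L↔C: latent back-door arc(s) into L.
size 0: {}; under {} L still reaches {B,C,N,V} ∋ C.
size 1: {B}, {N}, {V}; under {B} L still reaches {C,N,V} ∋ C.
size 2: {B,N}, {B,V}, {N,V}; under {B,N} L still reaches {C} ∋ C.
L↔C cannot be blocked by any observed set — no back-door set.

L→C: no observed back-door set.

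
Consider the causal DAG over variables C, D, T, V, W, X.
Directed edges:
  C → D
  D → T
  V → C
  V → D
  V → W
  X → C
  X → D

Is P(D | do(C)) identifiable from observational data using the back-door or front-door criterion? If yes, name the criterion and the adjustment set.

P(D|do(C)): backdoor, adjust for {V, X}.

desc(C)\{C}={D,T}; candidates ⊆ {V,W,X}.
size 0: {}; under {} C still reaches {D,T,V,W,X} ∋ D.
size 1: {V}, {W}, {X}; under {V} C still reaches {D,T,X} ∋ D.
{V,X}: C⊥D given {V,X} in G with C→· removed — back-door holds.
P(D|do(C)) = Σ_{V,X} P(D|C,V,X)·P(V,X).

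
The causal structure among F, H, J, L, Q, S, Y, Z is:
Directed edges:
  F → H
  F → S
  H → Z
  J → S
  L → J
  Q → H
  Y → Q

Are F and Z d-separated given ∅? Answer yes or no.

Bayes-Ball from F | ∅ reaches {H,S,Z}.
Z ∈ reach(F|∅) ⇒ F ⊥̸ Z | ∅.

No — F and Z are d-connected given ∅.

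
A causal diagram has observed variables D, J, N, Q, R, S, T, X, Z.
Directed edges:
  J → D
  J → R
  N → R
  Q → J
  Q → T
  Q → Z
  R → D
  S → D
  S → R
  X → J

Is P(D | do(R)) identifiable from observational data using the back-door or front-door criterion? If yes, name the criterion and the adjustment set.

P(D|do(R)): backdoor, adjust for {J, S}.

desc(R)\{R}={D}; candidates ⊆ {J,N,Q,S,T,X,Z}.
size 0: {}; under {} R still reaches {D,J,N,Q,S,T,X,Z} ∋ D.
size 1: {J}, {N}, {Q} …(+4); under {J} R still reaches {D,N,S} ∋ D.
{J,S}: R⊥D given {J,S} in G with R→· removed — back-door holds.
P(D|do(R)) = Σ_{J,S} P(D|R,J,S)·P(J,S).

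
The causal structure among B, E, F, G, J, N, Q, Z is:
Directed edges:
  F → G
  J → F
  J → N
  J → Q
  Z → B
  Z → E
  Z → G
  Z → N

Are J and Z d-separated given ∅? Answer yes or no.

Bayes-Ball from J | ∅ reaches {F,G,N,Q}.
Z ∉ reach(J|∅) ⇒ J ⊥ Z | ∅.

Yes — J ⊥ Z | ∅.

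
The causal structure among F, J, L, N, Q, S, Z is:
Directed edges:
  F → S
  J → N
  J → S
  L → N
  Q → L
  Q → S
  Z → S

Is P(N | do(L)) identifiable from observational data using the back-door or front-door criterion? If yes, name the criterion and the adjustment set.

P(N|do(L)): backdoor, adjust for ∅.

desc(L)\{L}={N}; candidates ⊆ {F,J,Q,S,Z}.
∅: L⊥N given ∅ in G with L→· removed — back-door holds.
P(N|do(L)) = P(N|L) — no adjustment needed.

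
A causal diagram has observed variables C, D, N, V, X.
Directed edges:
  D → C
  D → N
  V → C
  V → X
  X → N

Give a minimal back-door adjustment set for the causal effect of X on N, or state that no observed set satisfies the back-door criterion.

desc(X)\{X}={N}; candidates ⊆ {C,D,V}.
∅: X⊥N given ∅ in G with X→· removed — back-door holds.

X→N: minimal back-door set ∅.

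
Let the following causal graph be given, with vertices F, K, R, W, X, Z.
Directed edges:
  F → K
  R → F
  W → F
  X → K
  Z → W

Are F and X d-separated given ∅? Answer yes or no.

Bayes-Ball from F | ∅ reaches {K,R,W,Z}.
X ∉ reach(F|∅) ⇒ F ⊥ X | ∅.

Yes — F ⊥ X | ∅.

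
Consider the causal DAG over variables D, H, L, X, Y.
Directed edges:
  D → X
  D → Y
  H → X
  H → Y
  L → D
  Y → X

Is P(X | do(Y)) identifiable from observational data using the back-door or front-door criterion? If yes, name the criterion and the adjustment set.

P(X|do(Y)): backdoor, adjust for {D, H}.

desc(Y)\{Y}={X}; candidates ⊆ {D,H,L}.
size 0: {}; under {} Y still reaches {D,H,L,X} ∋ X.
size 1: {D}, {H}, {L}; under {D} Y still reaches {H,X} ∋ X.
{D,H}: Y⊥X given {D,H} in G with Y→· removed — back-door holds.
P(X|do(Y)) = Σ_{D,H} P(X|Y,D,H)·P(D,H).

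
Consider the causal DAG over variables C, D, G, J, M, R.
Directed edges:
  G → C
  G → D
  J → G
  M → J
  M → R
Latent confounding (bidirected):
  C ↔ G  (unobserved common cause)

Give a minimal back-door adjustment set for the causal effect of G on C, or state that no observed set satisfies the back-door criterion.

desc(G)\{G}={C,D}; candidates ⊆ {J,M,R}.
G↔C: latent back-door arc(s) into G.
size 0: {}; under {} G still reaches {C,J,M,R} ∋ C.
size 1: {J}, {M}, {R}; under {J} G still reaches {C} ∋ C.
size 2: {J,M}, {J,R}, {M,R}; under {J,M} G still reaches {C} ∋ C.
G↔C cannot be blocked by any observed set — no back-door set.

G→C: no observed back-door set.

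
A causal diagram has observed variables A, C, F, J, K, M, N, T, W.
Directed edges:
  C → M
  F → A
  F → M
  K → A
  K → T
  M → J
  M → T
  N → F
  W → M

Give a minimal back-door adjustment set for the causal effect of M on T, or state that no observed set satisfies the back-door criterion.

M→T: minimal back-door set ∅.

desc(M)\{M}={J,T}; candidates ⊆ {A,C,F,K,N,W}.
∅: M⊥T given ∅ in G with M→· removed — back-door holds.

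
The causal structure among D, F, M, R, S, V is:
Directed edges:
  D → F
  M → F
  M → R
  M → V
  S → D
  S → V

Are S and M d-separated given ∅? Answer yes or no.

Bayes-Ball from S | ∅ reaches {D,F,V}.
M ∉ reach(S|∅) ⇒ S ⊥ M | ∅.

Yes — S ⊥ M | ∅.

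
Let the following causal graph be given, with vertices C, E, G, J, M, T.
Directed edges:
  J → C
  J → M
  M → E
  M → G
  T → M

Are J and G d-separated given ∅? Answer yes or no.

No — J and G are d-connected given ∅.

Bayes-Ball from J | ∅ reaches {C,E,G,M}.
G ∈ reach(J|∅) ⇒ J ⊥̸ G | ∅.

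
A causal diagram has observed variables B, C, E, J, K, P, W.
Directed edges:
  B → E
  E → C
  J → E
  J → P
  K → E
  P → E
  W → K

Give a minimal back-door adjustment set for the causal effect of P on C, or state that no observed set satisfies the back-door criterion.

desc(P)\{P}={C,E}; candidates ⊆ {B,J,K,W}.
size 0: {}; under {} P still reaches {C,E,J} ∋ C.
{J}: P⊥C given {J} in G with P→· removed — back-door holds.

P→C: minimal back-door set {J}.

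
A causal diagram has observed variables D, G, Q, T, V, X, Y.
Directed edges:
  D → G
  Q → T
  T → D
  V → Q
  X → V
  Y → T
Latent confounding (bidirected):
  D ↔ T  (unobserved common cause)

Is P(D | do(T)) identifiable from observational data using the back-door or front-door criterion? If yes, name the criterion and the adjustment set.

P(D|do(T)): not identifiable (no BD/FD set).

desc(T)\{T}={D,G}; candidates ⊆ {Q,V,X,Y}.
T↔D: latent back-door arc(s) into T.
size 0: {}; under {} T still reaches {D,G,Q,V,X,Y} ∋ D.
size 1: {Q}, {V}, {X} …(+1); under {Q} T still reaches {D,G,Y} ∋ D.
size 2: {Q,V}, {Q,X}, {Q,Y} …(+3); under {Q,V} T still reaches {D,G,Y} ∋ D.
T↔D cannot be blocked by any observed set — no back-door set.
No mediator lies on a directed T→…→D path.
Neither criterion identifies P(D|do(T)) in this graph.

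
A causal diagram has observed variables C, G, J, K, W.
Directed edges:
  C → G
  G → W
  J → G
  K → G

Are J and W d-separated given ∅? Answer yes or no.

No — J and W are d-connected given ∅.

Bayes-Ball from J | ∅ reaches {G,W}.
W ∈ reach(J|∅) ⇒ J ⊥̸ W | ∅.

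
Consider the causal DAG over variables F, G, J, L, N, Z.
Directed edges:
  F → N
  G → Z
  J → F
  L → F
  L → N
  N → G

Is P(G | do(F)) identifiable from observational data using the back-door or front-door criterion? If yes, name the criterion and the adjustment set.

desc(F)\{F}={G,N,Z}; candidates ⊆ {J,L}.
size 0: {}; under {} F still reaches {G,J,L,N,Z} ∋ G.
{L}: F⊥G given {L} in G with F→· removed — back-door holds.
P(G|do(F)) = Σ_{L} P(G|F,L)·P(L).

P(G|do(F)): backdoor, adjust for {L}.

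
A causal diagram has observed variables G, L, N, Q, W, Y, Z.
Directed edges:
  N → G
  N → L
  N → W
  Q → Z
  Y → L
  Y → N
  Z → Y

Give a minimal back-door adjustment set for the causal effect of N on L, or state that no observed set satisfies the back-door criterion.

desc(N)\{N}={G,L,W}; candidates ⊆ {Q,Y,Z}.
size 0: {}; under {} N still reaches {L,Q,Y,Z} ∋ L.
{Y}: N⊥L given {Y} in G with N→· removed — back-door holds.

N→L: minimal back-door set {Y}.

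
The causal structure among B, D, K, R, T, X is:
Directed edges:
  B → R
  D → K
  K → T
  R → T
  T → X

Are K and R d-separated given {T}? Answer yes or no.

No — K and R are d-connected given {T}.

Bayes-Ball from K | {T} reaches {B,D,R}.
R ∈ reach(K|{T}) ⇒ K ⊥̸ R | {T}.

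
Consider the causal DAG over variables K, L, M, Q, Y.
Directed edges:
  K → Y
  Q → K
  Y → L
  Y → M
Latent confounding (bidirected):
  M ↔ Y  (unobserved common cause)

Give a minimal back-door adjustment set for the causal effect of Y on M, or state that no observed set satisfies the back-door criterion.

desc(Y)\{Y}={L,M}; candidates ⊆ {K,Q}.
Y↔M: latent back-door arc(s) into Y.
size 0: {}; under {} Y still reaches {K,M,Q} ∋ M.
size 1: {K}, {Q}; under {K} Y still reaches {M} ∋ M.
size 2: {K,Q}; under {K,Q} Y still reaches {M} ∋ M.
Y↔M cannot be blocked by any observed set — no back-door set.

Y→M: no observed back-door set.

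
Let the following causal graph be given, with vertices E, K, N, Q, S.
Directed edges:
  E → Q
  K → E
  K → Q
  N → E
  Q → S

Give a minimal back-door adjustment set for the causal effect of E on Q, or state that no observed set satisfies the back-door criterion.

E→Q: minimal back-door set {K}.

desc(E)\{E}={Q,S}; candidates ⊆ {K,N}.
size 0: {}; under {} E still reaches {K,N,Q,S} ∋ Q.
{K}: E⊥Q given {K} in G with E→· removed — back-door holds.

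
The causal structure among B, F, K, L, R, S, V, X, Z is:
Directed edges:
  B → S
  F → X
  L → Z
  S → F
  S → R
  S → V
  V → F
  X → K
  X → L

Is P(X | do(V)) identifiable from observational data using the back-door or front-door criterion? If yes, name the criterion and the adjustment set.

desc(V)\{V}={F,K,L,X,Z}; candidates ⊆ {B,R,S}.
size 0: {}; under {} V still reaches {B,F,K,L,R,S,X,Z} ∋ X.
{S}: V⊥X given {S} in G with V→· removed — back-door holds.
P(X|do(V)) = Σ_{S} P(X|V,S)·P(S).

P(X|do(V)): backdoor, adjust for {S}.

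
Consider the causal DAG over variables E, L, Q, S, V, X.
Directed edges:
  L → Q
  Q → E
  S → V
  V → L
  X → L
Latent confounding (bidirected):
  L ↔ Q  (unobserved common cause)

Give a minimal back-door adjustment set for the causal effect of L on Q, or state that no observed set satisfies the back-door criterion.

L→Q: no observed back-door set.

desc(L)\{L}={E,Q}; candidates ⊆ {S,V,X}.
L↔Q: latent back-door arc(s) into L.
size 0: {}; under {} L still reaches {E,Q,S,V,X} ∋ Q.
size 1: {S}, {V}, {X}; under {S} L still reaches {E,Q,V,X} ∋ Q.
size 2: {S,V}, {S,X}, {V,X}; under {S,V} L still reaches {E,Q,X} ∋ Q.
L↔Q cannot be blocked by any observed set — no back-door set.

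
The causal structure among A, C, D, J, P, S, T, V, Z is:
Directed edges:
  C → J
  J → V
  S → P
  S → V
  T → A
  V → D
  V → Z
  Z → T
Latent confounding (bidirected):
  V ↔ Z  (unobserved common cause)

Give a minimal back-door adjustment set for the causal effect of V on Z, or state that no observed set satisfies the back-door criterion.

V→Z: no observed back-door set.

desc(V)\{V}={A,D,T,Z}; candidates ⊆ {C,J,P,S}.
V↔Z: latent back-door arc(s) into V.
size 0: {}; under {} V still reaches {A,C,J,P,S,T,Z} ∋ Z.
size 1: {C}, {J}, {P} …(+1); under {C} V still reaches {A,J,P,S,T,Z} ∋ Z.
size 2: {C,J}, {C,P}, {C,S} …(+3); under {C,J} V still reaches {A,P,S,T,Z} ∋ Z.
V↔Z cannot be blocked by any observed set — no back-door set.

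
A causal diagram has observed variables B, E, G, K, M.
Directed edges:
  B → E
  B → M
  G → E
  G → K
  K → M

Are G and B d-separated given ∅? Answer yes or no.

Bayes-Ball from G | ∅ reaches {E,K,M}.
B ∉ reach(G|∅) ⇒ G ⊥ B | ∅.

Yes — G ⊥ B | ∅.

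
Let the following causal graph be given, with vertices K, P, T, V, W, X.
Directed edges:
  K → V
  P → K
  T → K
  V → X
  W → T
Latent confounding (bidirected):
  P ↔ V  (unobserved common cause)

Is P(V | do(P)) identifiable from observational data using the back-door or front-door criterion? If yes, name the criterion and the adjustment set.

desc(P)\{P}={K,V,X}; candidates ⊆ {T,W}.
P↔V: latent back-door arc(s) into P.
size 0: {}; under {} P still reaches {V,X} ∋ V.
size 1: {T}, {W}; under {T} P still reaches {V,X} ∋ V.
size 2: {T,W}; under {T,W} P still reaches {V,X} ∋ V.
P↔V cannot be blocked by any observed set — no back-door set.
{K}: (i) intercepts every directed P→V path; (ii) no back-door P→{K}; (iii) {P} blocks every back-door {K}→V. Front-door holds.
P(V|do(P)) = Σ_{K} P(K|P) Σ_{P'} P(V|K,P')P(P').

P(V|do(P)): frontdoor, adjust for {K}.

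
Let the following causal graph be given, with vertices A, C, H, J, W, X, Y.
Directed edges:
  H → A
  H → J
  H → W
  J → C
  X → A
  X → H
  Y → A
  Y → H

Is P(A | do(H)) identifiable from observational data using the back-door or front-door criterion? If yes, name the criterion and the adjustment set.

desc(H)\{H}={A,C,J,W}; candidates ⊆ {X,Y}.
size 0: {}; under {} H still reaches {A,X,Y} ∋ A.
size 1: {X}, {Y}; under {X} H still reaches {A,Y} ∋ A.
{X,Y}: H⊥A given {X,Y} in G with H→· removed — back-door holds.
P(A|do(H)) = Σ_{X,Y} P(A|H,X,Y)·P(X,Y).

P(A|do(H)): backdoor, adjust for {X, Y}.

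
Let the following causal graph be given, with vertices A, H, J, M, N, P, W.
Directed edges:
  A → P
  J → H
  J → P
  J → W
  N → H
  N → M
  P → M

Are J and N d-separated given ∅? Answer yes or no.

Yes — J ⊥ N | ∅.

Bayes-Ball from J | ∅ reaches {H,M,P,W}.
N ∉ reach(J|∅) ⇒ J ⊥ N | ∅.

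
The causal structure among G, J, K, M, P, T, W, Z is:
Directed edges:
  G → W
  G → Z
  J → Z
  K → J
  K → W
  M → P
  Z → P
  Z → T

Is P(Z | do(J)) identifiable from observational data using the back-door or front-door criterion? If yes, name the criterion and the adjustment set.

desc(J)\{J}={P,T,Z}; candidates ⊆ {G,K,M,W}.
∅: J⊥Z given ∅ in G with J→· removed — back-door holds.
P(Z|do(J)) = P(Z|J) — no adjustment needed.

P(Z|do(J)): backdoor, adjust for ∅.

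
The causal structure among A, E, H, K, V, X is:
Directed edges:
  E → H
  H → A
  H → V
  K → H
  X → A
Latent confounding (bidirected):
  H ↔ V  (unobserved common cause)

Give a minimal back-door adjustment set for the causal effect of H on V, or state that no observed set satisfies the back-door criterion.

desc(H)\{H}={A,V}; candidates ⊆ {E,K,X}.
H↔V: latent back-door arc(s) into H.
size 0: {}; under {} H still reaches {E,K,V} ∋ V.
size 1: {E}, {K}, {X}; under {E} H still reaches {K,V} ∋ V.
size 2: {E,K}, {E,X}, {K,X}; under {E,K} H still reaches {V} ∋ V.
H↔V cannot be blocked by any observed set — no back-door set.

H→V: no observed back-door set.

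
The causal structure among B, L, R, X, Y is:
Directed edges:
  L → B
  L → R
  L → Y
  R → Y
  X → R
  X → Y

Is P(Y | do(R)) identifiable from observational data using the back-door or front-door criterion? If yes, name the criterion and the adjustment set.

desc(R)\{R}={Y}; candidates ⊆ {B,L,X}.
size 0: {}; under {} R still reaches {B,L,X,Y} ∋ Y.
size 1: {B}, {L}, {X}; under {B} R still reaches {L,X,Y} ∋ Y.
{L,X}: R⊥Y given {L,X} in G with R→· removed — back-door holds.
P(Y|do(R)) = Σ_{L,X} P(Y|R,L,X)·P(L,X).

P(Y|do(R)): backdoor, adjust for {L, X}.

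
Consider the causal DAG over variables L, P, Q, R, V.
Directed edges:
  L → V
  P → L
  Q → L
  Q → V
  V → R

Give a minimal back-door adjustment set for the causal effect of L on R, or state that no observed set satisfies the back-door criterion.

L→R: minimal back-door set {Q}.

desc(L)\{L}={R,V}; candidates ⊆ {P,Q}.
size 0: {}; under {} L still reaches {P,Q,R,V} ∋ R.
{Q}: L⊥R given {Q} in G with L→· removed — back-door holds.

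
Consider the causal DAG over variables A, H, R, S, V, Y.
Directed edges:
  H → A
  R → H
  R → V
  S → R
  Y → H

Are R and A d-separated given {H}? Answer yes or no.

Yes — R ⊥ A | {H}.

Bayes-Ball from R | {H} reaches {S,V,Y}.
A ∉ reach(R|{H}) ⇒ R ⊥ A | {H}.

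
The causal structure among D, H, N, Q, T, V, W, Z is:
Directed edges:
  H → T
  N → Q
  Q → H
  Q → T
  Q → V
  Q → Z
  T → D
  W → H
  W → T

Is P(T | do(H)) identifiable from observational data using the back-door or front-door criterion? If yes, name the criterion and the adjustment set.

P(T|do(H)): backdoor, adjust for {Q, W}.

desc(H)\{H}={D,T}; candidates ⊆ {N,Q,V,W,Z}.
size 0: {}; under {} H still reaches {D,N,Q,T,V,W,Z} ∋ T.
size 1: {N}, {Q}, {V} …(+2); under {N} H still reaches {D,Q,T,V,W,Z} ∋ T.
{Q,W}: H⊥T given {Q,W} in G with H→· removed — back-door holds.
P(T|do(H)) = Σ_{Q,W} P(T|H,Q,W)·P(Q,W).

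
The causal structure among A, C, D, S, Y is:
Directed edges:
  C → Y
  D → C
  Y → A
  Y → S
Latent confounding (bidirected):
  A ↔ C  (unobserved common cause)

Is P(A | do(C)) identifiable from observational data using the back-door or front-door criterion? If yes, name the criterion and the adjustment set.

P(A|do(C)): frontdoor, adjust for {Y}.

desc(C)\{C}={A,S,Y}; candidates ⊆ {D}.
C↔A: latent back-door arc(s) into C.
size 0: {}; under {} C still reaches {A,D} ∋ A.
size 1: {D}; under {D} C still reaches {A} ∋ A.
C↔A cannot be blocked by any observed set — no back-door set.
{Y}: (i) intercepts every directed C→A path; (ii) no back-door C→{Y}; (iii) {C} blocks every back-door {Y}→A. Front-door holds.
P(A|do(C)) = Σ_{Y} P(Y|C) Σ_{C'} P(A|Y,C')P(C').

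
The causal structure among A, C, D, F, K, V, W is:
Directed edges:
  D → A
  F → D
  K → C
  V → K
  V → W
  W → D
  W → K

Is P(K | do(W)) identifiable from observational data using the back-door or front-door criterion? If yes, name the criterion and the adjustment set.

desc(W)\{W}={A,C,D,K}; candidates ⊆ {F,V}.
size 0: {}; under {} W still reaches {C,K,V} ∋ K.
{V}: W⊥K given {V} in G with W→· removed — back-door holds.
P(K|do(W)) = Σ_{V} P(K|W,V)·P(V).

P(K|do(W)): backdoor, adjust for {V}.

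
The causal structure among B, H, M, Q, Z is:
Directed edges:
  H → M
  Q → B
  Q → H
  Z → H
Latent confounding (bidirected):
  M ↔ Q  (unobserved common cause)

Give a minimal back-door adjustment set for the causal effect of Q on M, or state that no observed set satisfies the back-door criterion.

desc(Q)\{Q}={B,H,M}; candidates ⊆ {Z}.
Q↔M: latent back-door arc(s) into Q.
size 0: {}; under {} Q still reaches {M} ∋ M.
size 1: {Z}; under {Z} Q still reaches {M} ∋ M.
Q↔M cannot be blocked by any observed set — no back-door set.

Q→M: no observed back-door set.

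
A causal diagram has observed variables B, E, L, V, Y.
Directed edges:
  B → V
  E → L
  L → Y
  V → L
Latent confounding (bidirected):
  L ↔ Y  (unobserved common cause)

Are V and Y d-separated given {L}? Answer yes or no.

Bayes-Ball from V | {L} reaches {B,E,Y}.
Y ∈ reach(V|{L}) ⇒ V ⊥̸ Y | {L}.

No — V and Y are d-connected given {L}.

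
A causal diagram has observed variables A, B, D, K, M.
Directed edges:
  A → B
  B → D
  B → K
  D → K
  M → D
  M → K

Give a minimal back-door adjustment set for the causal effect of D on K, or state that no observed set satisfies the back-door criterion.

desc(D)\{D}={K}; candidates ⊆ {A,B,M}.
size 0: {}; under {} D still reaches {A,B,K,M} ∋ K.
size 1: {A}, {B}, {M}; under {A} D still reaches {B,K,M} ∋ K.
{B,M}: D⊥K given {B,M} in G with D→· removed — back-door holds.

D→K: minimal back-door set {B, M}.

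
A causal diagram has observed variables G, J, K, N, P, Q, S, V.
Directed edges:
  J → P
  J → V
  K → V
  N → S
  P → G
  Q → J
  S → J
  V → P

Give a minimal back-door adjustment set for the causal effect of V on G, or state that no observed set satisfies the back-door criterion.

V→G: minimal back-door set {J}.

desc(V)\{V}={G,P}; candidates ⊆ {J,K,N,Q,S}.
size 0: {}; under {} V still reaches {G,J,K,N,P,Q,S} ∋ G.
{J}: V⊥G given {J} in G with V→· removed — back-door holds.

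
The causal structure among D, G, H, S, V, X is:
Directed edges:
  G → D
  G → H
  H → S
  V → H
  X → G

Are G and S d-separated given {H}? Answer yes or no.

Bayes-Ball from G | {H} reaches {D,V,X}.
S ∉ reach(G|{H}) ⇒ G ⊥ S | {H}.

Yes — G ⊥ S | {H}.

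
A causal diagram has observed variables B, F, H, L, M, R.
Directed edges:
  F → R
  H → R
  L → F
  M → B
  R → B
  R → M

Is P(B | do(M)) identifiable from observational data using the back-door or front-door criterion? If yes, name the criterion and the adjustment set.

P(B|do(M)): backdoor, adjust for {R}.

desc(M)\{M}={B}; candidates ⊆ {F,H,L,R}.
size 0: {}; under {} M still reaches {B,F,H,L,R} ∋ B.
{R}: M⊥B given {R} in G with M→· removed — back-door holds.
P(B|do(M)) = Σ_{R} P(B|M,R)·P(R).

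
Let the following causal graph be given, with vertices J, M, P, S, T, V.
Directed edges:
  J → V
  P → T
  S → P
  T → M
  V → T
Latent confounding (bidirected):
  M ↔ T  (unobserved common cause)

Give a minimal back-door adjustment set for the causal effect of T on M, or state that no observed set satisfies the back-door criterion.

T→M: no observed back-door set.

desc(T)\{T}={M}; candidates ⊆ {J,P,S,V}.
T↔M: latent back-door arc(s) into T.
size 0: {}; under {} T still reaches {J,M,P,S,V} ∋ M.
size 1: {J}, {P}, {S} …(+1); under {J} T still reaches {M,P,S,V} ∋ M.
size 2: {J,P}, {J,S}, {J,V} …(+3); under {J,P} T still reaches {M,V} ∋ M.
T↔M cannot be blocked by any observed set — no back-door set.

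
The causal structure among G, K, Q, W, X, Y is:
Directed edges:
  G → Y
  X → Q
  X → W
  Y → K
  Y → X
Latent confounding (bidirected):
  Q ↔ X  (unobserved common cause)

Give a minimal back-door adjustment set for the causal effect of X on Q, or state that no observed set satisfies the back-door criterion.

X→Q: no observed back-door set.

desc(X)\{X}={Q,W}; candidates ⊆ {G,K,Y}.
X↔Q: latent back-door arc(s) into X.
size 0: {}; under {} X still reaches {G,K,Q,Y} ∋ Q.
size 1: {G}, {K}, {Y}; under {G} X still reaches {K,Q,Y} ∋ Q.
size 2: {G,K}, {G,Y}, {K,Y}; under {G,K} X still reaches {Q,Y} ∋ Q.
X↔Q cannot be blocked by any observed set — no back-door set.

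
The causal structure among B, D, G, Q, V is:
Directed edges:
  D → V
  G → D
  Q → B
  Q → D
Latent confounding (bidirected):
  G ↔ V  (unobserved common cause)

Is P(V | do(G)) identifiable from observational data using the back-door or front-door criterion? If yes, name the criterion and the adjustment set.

desc(G)\{G}={D,V}; candidates ⊆ {B,Q}.
G↔V: latent back-door arc(s) into G.
size 0: {}; under {} G still reaches {V} ∋ V.
size 1: {B}, {Q}; under {B} G still reaches {V} ∋ V.
size 2: {B,Q}; under {B,Q} G still reaches {V} ∋ V.
G↔V cannot be blocked by any observed set — no back-door set.
{D}: (i) intercepts every directed G→V path; (ii) no back-door G→{D}; (iii) {G} blocks every back-door {D}→V. Front-door holds.
P(V|do(G)) = Σ_{D} P(D|G) Σ_{G'} P(V|D,G')P(G').

P(V|do(G)): frontdoor, adjust for {D}.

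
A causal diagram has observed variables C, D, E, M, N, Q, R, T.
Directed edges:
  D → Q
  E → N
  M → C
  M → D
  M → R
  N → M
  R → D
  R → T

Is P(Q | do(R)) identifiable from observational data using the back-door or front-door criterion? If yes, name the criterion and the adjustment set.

P(Q|do(R)): backdoor, adjust for {M}.

desc(R)\{R}={D,Q,T}; candidates ⊆ {C,E,M,N}.
size 0: {}; under {} R still reaches {C,D,E,M,N,Q} ∋ Q.
{M}: R⊥Q given {M} in G with R→· removed — back-door holds.
P(Q|do(R)) = Σ_{M} P(Q|R,M)·P(M).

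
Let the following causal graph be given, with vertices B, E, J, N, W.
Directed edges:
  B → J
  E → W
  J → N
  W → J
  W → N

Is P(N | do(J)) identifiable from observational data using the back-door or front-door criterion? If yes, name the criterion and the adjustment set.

P(N|do(J)): backdoor, adjust for {W}.

desc(J)\{J}={N}; candidates ⊆ {B,E,W}.
size 0: {}; under {} J still reaches {B,E,N,W} ∋ N.
{W}: J⊥N given {W} in G with J→· removed — back-door holds.
P(N|do(J)) = Σ_{W} P(N|J,W)·P(W).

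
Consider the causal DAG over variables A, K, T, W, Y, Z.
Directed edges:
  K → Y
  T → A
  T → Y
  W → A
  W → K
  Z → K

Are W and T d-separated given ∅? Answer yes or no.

Yes — W ⊥ T | ∅.

Bayes-Ball from W | ∅ reaches {A,K,Y}.
T ∉ reach(W|∅) ⇒ W ⊥ T | ∅.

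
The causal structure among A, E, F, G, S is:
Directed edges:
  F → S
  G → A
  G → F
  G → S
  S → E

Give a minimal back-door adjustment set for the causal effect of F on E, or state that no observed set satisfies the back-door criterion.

F→E: minimal back-door set {G}.

desc(F)\{F}={E,S}; candidates ⊆ {A,G}.
size 0: {}; under {} F still reaches {A,E,G,S} ∋ E.
{G}: F⊥E given {G} in G with F→· removed — back-door holds.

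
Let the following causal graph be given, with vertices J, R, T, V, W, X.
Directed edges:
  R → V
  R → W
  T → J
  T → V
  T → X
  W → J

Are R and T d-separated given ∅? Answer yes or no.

Bayes-Ball from R | ∅ reaches {J,V,W}.
T ∉ reach(R|∅) ⇒ R ⊥ T | ∅.

Yes — R ⊥ T | ∅.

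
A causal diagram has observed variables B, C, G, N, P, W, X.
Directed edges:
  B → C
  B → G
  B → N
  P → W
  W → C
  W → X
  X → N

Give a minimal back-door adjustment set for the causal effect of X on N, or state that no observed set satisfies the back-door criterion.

X→N: minimal back-door set ∅.

desc(X)\{X}={N}; candidates ⊆ {B,C,G,P,W}.
∅: X⊥N given ∅ in G with X→· removed — back-door holds.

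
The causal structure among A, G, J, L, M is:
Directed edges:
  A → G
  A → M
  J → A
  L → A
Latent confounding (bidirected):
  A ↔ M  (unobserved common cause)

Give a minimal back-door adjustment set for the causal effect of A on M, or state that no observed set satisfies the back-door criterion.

A→M: no observed back-door set.

desc(A)\{A}={G,M}; candidates ⊆ {J,L}.
A↔M: latent back-door arc(s) into A.
size 0: {}; under {} A still reaches {J,L,M} ∋ M.
size 1: {J}, {L}; under {J} A still reaches {L,M} ∋ M.
size 2: {J,L}; under {J,L} A still reaches {M} ∋ M.
A↔M cannot be blocked by any observed set — no back-door set.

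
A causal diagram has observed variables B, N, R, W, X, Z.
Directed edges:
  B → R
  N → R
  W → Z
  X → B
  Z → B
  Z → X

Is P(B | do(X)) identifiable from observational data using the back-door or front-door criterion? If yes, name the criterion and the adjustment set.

P(B|do(X)): backdoor, adjust for {Z}.

desc(X)\{X}={B,R}; candidates ⊆ {N,W,Z}.
size 0: {}; under {} X still reaches {B,R,W,Z} ∋ B.
{Z}: X⊥B given {Z} in G with X→· removed — back-door holds.
P(B|do(X)) = Σ_{Z} P(B|X,Z)·P(Z).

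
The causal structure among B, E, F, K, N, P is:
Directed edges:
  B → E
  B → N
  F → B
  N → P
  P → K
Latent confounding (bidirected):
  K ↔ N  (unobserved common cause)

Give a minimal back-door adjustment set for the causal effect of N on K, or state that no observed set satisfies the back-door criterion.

N→K: no observed back-door set.

desc(N)\{N}={K,P}; candidates ⊆ {B,E,F}.
N↔K: latent back-door arc(s) into N.
size 0: {}; under {} N still reaches {B,E,F,K} ∋ K.
size 1: {B}, {E}, {F}; under {B} N still reaches {K} ∋ K.
size 2: {B,E}, {B,F}, {E,F}; under {B,E} N still reaches {K} ∋ K.
N↔K cannot be blocked by any observed set — no back-door set.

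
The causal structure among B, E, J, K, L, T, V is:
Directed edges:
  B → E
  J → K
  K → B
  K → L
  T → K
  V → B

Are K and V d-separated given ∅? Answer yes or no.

Bayes-Ball from K | ∅ reaches {B,E,J,L,T}.
V ∉ reach(K|∅) ⇒ K ⊥ V | ∅.

Yes — K ⊥ V | ∅.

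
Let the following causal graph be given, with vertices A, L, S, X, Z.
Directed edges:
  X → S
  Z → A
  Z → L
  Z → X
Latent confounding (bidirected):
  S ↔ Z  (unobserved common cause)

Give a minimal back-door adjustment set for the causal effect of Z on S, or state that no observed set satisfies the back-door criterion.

desc(Z)\{Z}={A,L,S,X}; candidates ⊆ {—}.
Z↔S: latent back-door arc(s) into Z.
size 0: {}; under {} Z still reaches {S} ∋ S.
Z↔S cannot be blocked by any observed set — no back-door set.

Z→S: no observed back-door set.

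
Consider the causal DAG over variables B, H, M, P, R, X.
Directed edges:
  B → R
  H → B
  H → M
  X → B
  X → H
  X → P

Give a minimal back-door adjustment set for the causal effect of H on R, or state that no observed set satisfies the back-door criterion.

H→R: minimal back-door set {X}.

desc(H)\{H}={B,M,R}; candidates ⊆ {P,X}.
size 0: {}; under {} H still reaches {B,P,R,X} ∋ R.
{X}: H⊥R given {X} in G with H→· removed — back-door holds.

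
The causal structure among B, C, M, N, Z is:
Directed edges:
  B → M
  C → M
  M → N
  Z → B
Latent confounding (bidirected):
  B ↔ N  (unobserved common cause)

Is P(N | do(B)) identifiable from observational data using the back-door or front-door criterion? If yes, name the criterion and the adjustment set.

desc(B)\{B}={M,N}; candidates ⊆ {C,Z}.
B↔N: latent back-door arc(s) into B.
size 0: {}; under {} B still reaches {N,Z} ∋ N.
size 1: {C}, {Z}; under {C} B still reaches {N,Z} ∋ N.
size 2: {C,Z}; under {C,Z} B still reaches {N} ∋ N.
B↔N cannot be blocked by any observed set — no back-door set.
{M}: (i) intercepts every directed B→N path; (ii) no back-door B→{M}; (iii) {B} blocks every back-door {M}→N. Front-door holds.
P(N|do(B)) = Σ_{M} P(M|B) Σ_{B'} P(N|M,B')P(B').

P(N|do(B)): frontdoor, adjust for {M}.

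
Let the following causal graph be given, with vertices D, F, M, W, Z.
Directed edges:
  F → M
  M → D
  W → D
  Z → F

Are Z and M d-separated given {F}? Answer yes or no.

Yes — Z ⊥ M | {F}.

Bayes-Ball from Z | {F} reaches ∅.
M ∉ reach(Z|{F}) ⇒ Z ⊥ M | {F}.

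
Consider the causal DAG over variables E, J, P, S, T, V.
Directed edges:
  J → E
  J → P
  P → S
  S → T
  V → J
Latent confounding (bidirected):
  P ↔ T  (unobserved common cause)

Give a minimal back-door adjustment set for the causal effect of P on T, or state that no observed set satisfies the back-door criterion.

desc(P)\{P}={S,T}; candidates ⊆ {E,J,V}.
P↔T: latent back-door arc(s) into P.
size 0: {}; under {} P still reaches {E,J,T,V} ∋ T.
size 1: {E}, {J}, {V}; under {E} P still reaches {J,T,V} ∋ T.
size 2: {E,J}, {E,V}, {J,V}; under {E,J} P still reaches {T} ∋ T.
P↔T cannot be blocked by any observed set — no back-door set.

P→T: no observed back-door set.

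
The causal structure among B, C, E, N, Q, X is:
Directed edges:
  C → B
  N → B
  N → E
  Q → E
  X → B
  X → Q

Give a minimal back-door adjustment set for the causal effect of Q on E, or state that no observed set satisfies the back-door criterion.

desc(Q)\{Q}={E}; candidates ⊆ {B,C,N,X}.
∅: Q⊥E given ∅ in G with Q→· removed — back-door holds.

Q→E: minimal back-door set ∅.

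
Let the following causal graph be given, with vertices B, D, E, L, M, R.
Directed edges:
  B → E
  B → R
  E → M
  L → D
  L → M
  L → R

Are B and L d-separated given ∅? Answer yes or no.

Yes — B ⊥ L | ∅.

Bayes-Ball from B | ∅ reaches {E,M,R}.
L ∉ reach(B|∅) ⇒ B ⊥ L | ∅.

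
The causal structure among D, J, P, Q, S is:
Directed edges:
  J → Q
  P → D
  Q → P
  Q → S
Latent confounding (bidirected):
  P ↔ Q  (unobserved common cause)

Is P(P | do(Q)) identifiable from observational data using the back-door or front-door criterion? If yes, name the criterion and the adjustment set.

P(P|do(Q)): not identifiable (no BD/FD set).

desc(Q)\{Q}={D,P,S}; candidates ⊆ {J}.
Q↔P: latent back-door arc(s) into Q.
size 0: {}; under {} Q still reaches {D,J,P} ∋ P.
size 1: {J}; under {J} Q still reaches {D,P} ∋ P.
Q↔P cannot be blocked by any observed set — no back-door set.
No mediator lies on a directed Q→…→P path.
Neither criterion identifies P(P|do(Q)) in this graph.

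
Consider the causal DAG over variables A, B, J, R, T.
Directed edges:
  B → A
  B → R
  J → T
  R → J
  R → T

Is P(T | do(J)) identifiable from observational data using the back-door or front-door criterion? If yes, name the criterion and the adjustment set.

desc(J)\{J}={T}; candidates ⊆ {A,B,R}.
size 0: {}; under {} J still reaches {A,B,R,T} ∋ T.
{R}: J⊥T given {R} in G with J→· removed — back-door holds.
P(T|do(J)) = Σ_{R} P(T|J,R)·P(R).

P(T|do(J)): backdoor, adjust for {R}.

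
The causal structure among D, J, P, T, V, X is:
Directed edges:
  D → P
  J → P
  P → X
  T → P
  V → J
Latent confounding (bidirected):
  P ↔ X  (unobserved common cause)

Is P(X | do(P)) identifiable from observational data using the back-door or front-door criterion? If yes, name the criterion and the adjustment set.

desc(P)\{P}={X}; candidates ⊆ {D,J,T,V}.
P↔X: latent back-door arc(s) into P.
size 0: {}; under {} P still reaches {D,J,T,V,X} ∋ X.
size 1: {D}, {J}, {T} …(+1); under {D} P still reaches {J,T,V,X} ∋ X.
size 2: {D,J}, {D,T}, {D,V} …(+3); under {D,J} P still reaches {T,X} ∋ X.
P↔X cannot be blocked by any observed set — no back-door set.
No mediator lies on a directed P→…→X path.
Neither criterion identifies P(X|do(P)) in this graph.

P(X|do(P)): not identifiable (no BD/FD set).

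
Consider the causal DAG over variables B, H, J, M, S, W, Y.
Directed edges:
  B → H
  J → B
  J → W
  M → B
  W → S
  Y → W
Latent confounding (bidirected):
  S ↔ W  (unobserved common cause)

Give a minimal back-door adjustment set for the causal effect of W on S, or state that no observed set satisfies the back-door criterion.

desc(W)\{W}={S}; candidates ⊆ {B,H,J,M,Y}.
W↔S: latent back-door arc(s) into W.
size 0: {}; under {} W still reaches {B,H,J,S,Y} ∋ S.
size 1: {B}, {H}, {J} …(+2); under {B} W still reaches {J,M,S,Y} ∋ S.
size 2: {B,H}, {B,J}, {B,M} …(+7); under {B,H} W still reaches {J,M,S,Y} ∋ S.
W↔S cannot be blocked by any observed set — no back-door set.

W→S: no observed back-door set.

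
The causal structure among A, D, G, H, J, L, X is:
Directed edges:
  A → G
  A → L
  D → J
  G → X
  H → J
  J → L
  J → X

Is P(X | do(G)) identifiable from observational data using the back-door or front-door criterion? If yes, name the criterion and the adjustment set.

desc(G)\{G}={X}; candidates ⊆ {A,D,H,J,L}.
∅: G⊥X given ∅ in G with G→· removed — back-door holds.
P(X|do(G)) = P(X|G) — no adjustment needed.

P(X|do(G)): backdoor, adjust for ∅.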